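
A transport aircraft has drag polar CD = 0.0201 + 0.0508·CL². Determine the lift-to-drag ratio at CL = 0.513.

L/D = 15.3

CD = 0.0201 + 0.0508 × 0.513² = 0.03347
L/D = CL/CD = 0.513 / 0.03347 = 15.3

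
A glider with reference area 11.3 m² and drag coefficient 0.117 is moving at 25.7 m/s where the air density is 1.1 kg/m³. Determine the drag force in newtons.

Dynamic pressure q = ½ρv² = ½ × 1.1 × 25.7² = 363.3 Pa.
D = q·S·CD = 363.3 × 11.3 × 0.117 = 480 N

D = 480 N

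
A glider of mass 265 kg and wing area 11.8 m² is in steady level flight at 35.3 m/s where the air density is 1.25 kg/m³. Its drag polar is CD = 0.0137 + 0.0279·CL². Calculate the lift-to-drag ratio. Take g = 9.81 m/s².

In steady level flight, lift balances weight: W = mg = 265 × 9.81 = 2599.7 N.
q = ½ρv² = ½ × 1.25 × 35.3² = 778.8 Pa.
Required CL = L/(qS) = 2599.7/(778.8·11.8) = 0.2829.
CD = 0.0137 + 0.0279 × 0.2829² = 0.01593.
L/D = CL/CD = 0.2829 / 0.01593 = 17.8

L/D = 17.8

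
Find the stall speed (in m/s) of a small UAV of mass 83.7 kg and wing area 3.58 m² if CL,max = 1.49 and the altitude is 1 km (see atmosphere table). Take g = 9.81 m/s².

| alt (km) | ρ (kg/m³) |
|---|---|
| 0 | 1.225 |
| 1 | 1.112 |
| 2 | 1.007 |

At 1 km, from the table: ρ = 1.112 kg/m³.
Stall occurs when L = W at CL,max. W = mg = 83.7 × 9.81 = 821.1 N.
From L = ½ρV²S·CL,max = W: V_stall = √(2W/(ρSCL,max)) = √(2·821.1/(1.112·3.58·1.49))
V_stall = √276.9 = 16.6 m/s

V_stall = 16.6 m/s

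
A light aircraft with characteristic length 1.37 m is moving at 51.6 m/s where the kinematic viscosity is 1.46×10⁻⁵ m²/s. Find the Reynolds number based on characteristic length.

Re = v·c/ν = 51.6 × 1.37 / (1.46×10⁻⁵) = 4.84×10^6

Re = 4.84×10^6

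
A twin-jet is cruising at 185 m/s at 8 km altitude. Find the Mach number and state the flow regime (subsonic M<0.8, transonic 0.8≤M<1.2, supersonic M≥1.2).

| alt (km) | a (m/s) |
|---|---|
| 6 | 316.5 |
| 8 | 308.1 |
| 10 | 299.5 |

M = 0.6 (subsonic)

At 8 km, from the table: a = 308.1 m/s.
M = v/a = 185 / 308.1 = 0.6
M = 0.6 → subsonic.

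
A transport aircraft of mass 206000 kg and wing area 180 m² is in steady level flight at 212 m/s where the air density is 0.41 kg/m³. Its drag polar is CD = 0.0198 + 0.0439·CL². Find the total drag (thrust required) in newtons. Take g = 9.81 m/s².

D = 1.41×10^5 N

Weight W = mg = 206000 × 9.81 = 2.0209×10^6 N; in level flight L = W.
q = ½ρv² = ½ × 0.41 × 212² = 9214 Pa.
Required CL = L/(qS) = 2.0209×10^6/(9214·180) = 1.219.
CD = 0.0198 + 0.0439 × 1.219² = 0.08498.
D = q·S·CD = 9214 × 180 × 0.08498 = 1.409×10^5 N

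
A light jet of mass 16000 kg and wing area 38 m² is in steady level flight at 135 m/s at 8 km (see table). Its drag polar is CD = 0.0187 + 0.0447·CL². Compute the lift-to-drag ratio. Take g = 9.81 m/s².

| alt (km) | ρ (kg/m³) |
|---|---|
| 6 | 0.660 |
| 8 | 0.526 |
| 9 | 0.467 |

L/D = 16.6

At 8 km, from the table: ρ = 0.526 kg/m³.
Weight W = mg = 16000 × 9.81 = 1.5696×10^5 N; in level flight L = W.
Dynamic pressure q = 0.5 × 0.526 × 135² = 4793 Pa.
CL = W/(q·S) = 1.5696×10^5 / (4793 × 38) = 0.8618.
CD = 0.0187 + 0.0447 × 0.8618² = 0.05189.
L/D = CL/CD = 0.8618 / 0.05189 = 16.6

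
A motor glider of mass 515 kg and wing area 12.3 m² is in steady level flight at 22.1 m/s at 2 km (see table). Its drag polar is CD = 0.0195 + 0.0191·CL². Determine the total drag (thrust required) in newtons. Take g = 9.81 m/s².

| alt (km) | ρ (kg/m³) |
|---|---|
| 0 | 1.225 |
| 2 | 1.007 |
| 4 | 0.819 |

D = 220 N

At 2 km, from the table: ρ = 1.007 kg/m³.
Level flight ⇒ L = W = m·g = 515 × 9.81 = 5052.2 N.
q = ½ρv² = ½ × 1.007 × 22.1² = 245.9 Pa.
CL = 2W/(ρv²S) = 2×5052.2/(1.007×22.1²×12.3) = 1.67.
CD = 0.0195 + 0.0191 × 1.67² = 0.07279.
D = q·S·CD = 245.9 × 12.3 × 0.07279 = 220.2 N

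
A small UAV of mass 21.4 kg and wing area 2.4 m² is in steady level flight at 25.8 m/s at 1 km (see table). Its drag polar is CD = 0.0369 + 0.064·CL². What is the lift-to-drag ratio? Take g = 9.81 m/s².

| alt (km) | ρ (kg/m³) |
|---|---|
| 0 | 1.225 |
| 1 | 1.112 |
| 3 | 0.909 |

L/D = 5.84

At 1 km, from the table: ρ = 1.112 kg/m³.
Level flight ⇒ L = W = m·g = 21.4 × 9.81 = 209.93 N.
Dynamic pressure q = 0.5 × 1.112 × 25.8² = 370.1 Pa.
CL = 2W/(ρv²S) = 2×209.93/(1.112×25.8²×2.4) = 0.2364.
CD = 0.0369 + 0.064 × 0.2364² = 0.04048.
L/D = CL/CD = 0.2364 / 0.04048 = 5.84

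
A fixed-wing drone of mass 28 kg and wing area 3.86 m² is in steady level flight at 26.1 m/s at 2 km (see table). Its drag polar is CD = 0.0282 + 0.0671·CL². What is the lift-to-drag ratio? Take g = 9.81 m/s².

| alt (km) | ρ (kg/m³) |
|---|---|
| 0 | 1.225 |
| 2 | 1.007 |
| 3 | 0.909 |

At 2 km, from the table: ρ = 1.007 kg/m³.
In steady level flight, lift balances weight: W = mg = 28 × 9.81 = 274.68 N.
q = ½ρv² = ½ × 1.007 × 26.1² = 343 Pa.
Required CL = L/(qS) = 274.68/(343·3.86) = 0.2075.
CD = 0.0282 + 0.0671 × 0.2075² = 0.03109.
L/D = CL/CD = 0.2075 / 0.03109 = 6.67

L/D = 6.67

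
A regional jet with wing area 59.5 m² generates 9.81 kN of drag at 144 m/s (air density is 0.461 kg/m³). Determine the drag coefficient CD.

From D = ½ρv²S·CD, rearranging gives CD = 2D/(ρv²S).
CD = 2 × 9810 / (0.461 × 144² × 59.5) = 0.0345

CD = 0.0345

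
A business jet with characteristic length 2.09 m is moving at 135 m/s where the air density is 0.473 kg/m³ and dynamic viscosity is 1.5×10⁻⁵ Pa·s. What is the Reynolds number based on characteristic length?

Re = 8.9×10^6

Re = ρ·v·c/μ = 0.473 × 135 × 2.09 / (1.5×10⁻⁵) = 8.9×10^6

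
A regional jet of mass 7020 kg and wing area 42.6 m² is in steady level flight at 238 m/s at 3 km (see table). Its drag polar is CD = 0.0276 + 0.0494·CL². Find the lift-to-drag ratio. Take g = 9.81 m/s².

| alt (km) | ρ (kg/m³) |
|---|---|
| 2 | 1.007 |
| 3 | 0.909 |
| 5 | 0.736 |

At 3 km, from the table: ρ = 0.909 kg/m³.
Level flight ⇒ L = W = m·g = 7020 × 9.81 = 68866 N.
q = ½ρv² = ½ × 0.909 × 238² = 25740 Pa.
CL = 2W/(ρv²S) = 2×68866/(0.909×238²×42.6) = 0.06279.
CD = 0.0276 + 0.0494 × 0.06279² = 0.02779.
L/D = CL/CD = 0.06279 / 0.02779 = 2.26

L/D = 2.26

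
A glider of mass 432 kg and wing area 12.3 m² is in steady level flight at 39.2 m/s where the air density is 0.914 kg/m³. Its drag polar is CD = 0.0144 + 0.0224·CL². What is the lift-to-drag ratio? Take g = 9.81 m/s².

L/D = 24.8

Level flight ⇒ L = W = m·g = 432 × 9.81 = 4237.9 N.
Dynamic pressure q = 0.5 × 0.914 × 39.2² = 702.2 Pa.
CL = 2W/(ρv²S) = 2×4237.9/(0.914×39.2²×12.3) = 0.4906.
CD = 0.0144 + 0.0224 × 0.4906² = 0.01979.
L/D = CL/CD = 0.4906 / 0.01979 = 24.8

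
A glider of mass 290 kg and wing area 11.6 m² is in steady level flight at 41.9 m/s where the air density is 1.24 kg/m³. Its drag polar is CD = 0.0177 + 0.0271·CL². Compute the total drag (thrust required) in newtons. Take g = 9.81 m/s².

Weight W = mg = 290 × 9.81 = 2844.9 N; in level flight L = W.
Dynamic pressure q = 0.5 × 1.24 × 41.9² = 1088 Pa.
CL = W/(q·S) = 2844.9 / (1088 × 11.6) = 0.2253.
CD = 0.0177 + 0.0271 × 0.2253² = 0.01908.
D = q·S·CD = 1088 × 11.6 × 0.01908 = 240.9 N

D = 241 N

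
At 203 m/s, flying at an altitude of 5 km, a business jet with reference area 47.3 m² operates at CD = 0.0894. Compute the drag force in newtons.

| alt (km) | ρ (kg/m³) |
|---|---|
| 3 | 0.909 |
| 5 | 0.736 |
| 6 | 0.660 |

At 5 km, from the table: ρ = 0.736 kg/m³.
D = ½ρv²S·CD = ½ × 0.736 × 203² × 47.3 × 0.0894 = 64100 N ≈ 64.1 kN

D = 64100 N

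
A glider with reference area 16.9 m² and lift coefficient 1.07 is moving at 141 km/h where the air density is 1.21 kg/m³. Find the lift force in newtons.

L = 16800 N

Convert speed: v = 141 km/h ÷ 3.6 = 39.17 m/s.
Dynamic pressure q = ½ρv² = ½ × 1.21 × 39.17² = 928.1 Pa.
L = q·S·CL = 928.1 × 16.9 × 1.07 = 16800 N ≈ 16.8 kN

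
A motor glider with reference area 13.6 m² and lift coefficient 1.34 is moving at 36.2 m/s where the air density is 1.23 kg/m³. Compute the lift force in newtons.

L = 14700 N

L = ½ρv²S·CL = ½ × 1.23 × 36.2² × 13.6 × 1.34 = 14700 N ≈ 14.7 kN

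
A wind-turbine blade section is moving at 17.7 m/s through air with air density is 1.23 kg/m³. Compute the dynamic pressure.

q = ½ρv² = ½ × 1.23 × 17.7² = 193 Pa

q = 193 Pa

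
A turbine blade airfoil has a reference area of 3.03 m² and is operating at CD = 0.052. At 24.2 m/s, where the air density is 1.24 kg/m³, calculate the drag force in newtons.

D = 57.2 N

Dynamic pressure q = ½ρv² = ½ × 1.24 × 24.2² = 363.1 Pa.
D = q·S·CD = 363.1 × 3.03 × 0.052 = 57.2 N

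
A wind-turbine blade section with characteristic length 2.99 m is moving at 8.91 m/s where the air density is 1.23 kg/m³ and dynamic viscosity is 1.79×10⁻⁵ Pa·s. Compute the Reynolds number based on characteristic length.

Re = ρ·v·c/μ = 1.23 × 8.91 × 2.99 / (1.79×10⁻⁵) = 1.83×10^6

Re = 1.83×10^6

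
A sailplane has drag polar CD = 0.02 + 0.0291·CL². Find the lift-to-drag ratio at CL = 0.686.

CD = 0.02 + 0.0291 × 0.686² = 0.03369
L/D = CL/CD = 0.686 / 0.03369 = 20.4

L/D = 20.4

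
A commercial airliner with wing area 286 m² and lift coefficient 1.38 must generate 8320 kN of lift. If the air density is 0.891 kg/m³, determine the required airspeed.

L = ½ρv²S·CL ⇒ v = √(2L/(ρ·S·CL))
v = √(2 × 8.32×10^6 / (0.891 × 286 × 1.38)) = √47320 = 218 m/s

v = 218 m/s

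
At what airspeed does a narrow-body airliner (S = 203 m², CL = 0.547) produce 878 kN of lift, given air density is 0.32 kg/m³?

v = 222 m/s

L = ½ρv²S·CL ⇒ v = √(2L/(ρ·S·CL))
v = √(2 × 8.78×10^5 / (0.32 × 203 × 0.547)) = √49420 = 222 m/s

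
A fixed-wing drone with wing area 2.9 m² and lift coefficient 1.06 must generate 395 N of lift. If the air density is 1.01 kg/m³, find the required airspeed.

v = 16 m/s

L = ½ρv²S·CL ⇒ v = √(2L/(ρ·S·CL))
v = √(2 × 395 / (1.01 × 2.9 × 1.06)) = √254.4 = 16 m/s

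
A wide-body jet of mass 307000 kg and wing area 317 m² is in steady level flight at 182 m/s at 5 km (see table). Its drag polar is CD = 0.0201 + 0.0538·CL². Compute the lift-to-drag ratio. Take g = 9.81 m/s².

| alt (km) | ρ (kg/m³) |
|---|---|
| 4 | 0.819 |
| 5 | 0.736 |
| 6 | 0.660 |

At 5 km, from the table: ρ = 0.736 kg/m³.
Level flight ⇒ L = W = m·g = 307000 × 9.81 = 3.0117×10^6 N.
Dynamic pressure q = 0.5 × 0.736 × 182² = 12190 Pa.
CL = W/(q·S) = 3.0117×10^6 / (12190 × 317) = 0.7794.
CD = 0.0201 + 0.0538 × 0.7794² = 0.05278.
L/D = CL/CD = 0.7794 / 0.05278 = 14.8

L/D = 14.8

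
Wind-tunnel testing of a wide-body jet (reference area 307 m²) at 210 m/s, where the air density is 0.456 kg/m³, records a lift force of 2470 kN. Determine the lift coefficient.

From L = ½ρv²S·CL, rearranging gives CL = 2L/(ρv²S).
CL = 2 × 2.47×10^6 / (0.456 × 210² × 307) = 0.8

CL = 0.8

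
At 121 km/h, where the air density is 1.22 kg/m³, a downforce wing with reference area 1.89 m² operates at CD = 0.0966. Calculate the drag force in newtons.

D = 126 N

Convert speed: v = 121 km/h ÷ 3.6 = 33.61 m/s.
D = ½ρv²S·CD = ½ × 1.22 × 33.61² × 1.89 × 0.0966 = 126 N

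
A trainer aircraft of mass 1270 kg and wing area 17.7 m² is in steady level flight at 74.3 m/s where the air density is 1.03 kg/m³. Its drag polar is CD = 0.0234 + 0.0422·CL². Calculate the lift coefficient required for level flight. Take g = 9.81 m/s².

Weight W = mg = 1270 × 9.81 = 12459 N; in level flight L = W.
q = ½ρv² = ½ × 1.03 × 74.3² = 2843 Pa.
Required CL = L/(qS) = 12459/(2843·17.7) = 0.2476.

CL = 0.248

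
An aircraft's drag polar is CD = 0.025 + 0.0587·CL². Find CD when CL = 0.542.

CD = 0.0422

CD = 0.025 + 0.0587 × 0.542² = 0.025 + 0.01724 = 0.0422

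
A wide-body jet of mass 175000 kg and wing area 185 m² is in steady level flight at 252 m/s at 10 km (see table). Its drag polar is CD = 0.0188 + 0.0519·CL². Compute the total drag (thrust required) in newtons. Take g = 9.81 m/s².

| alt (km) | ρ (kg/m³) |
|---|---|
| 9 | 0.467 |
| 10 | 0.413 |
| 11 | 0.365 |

D = 1.09×10^5 N

At 10 km, from the table: ρ = 0.413 kg/m³.
Weight W = mg = 175000 × 9.81 = 1.7168×10^6 N; in level flight L = W.
q = ½ρv² = ½ × 0.413 × 252² = 13110 Pa.
Required CL = L/(qS) = 1.7168×10^6/(13110·185) = 0.7076.
CD = 0.0188 + 0.0519 × 0.7076² = 0.04479.
D = q·S·CD = 13110 × 185 × 0.04479 = 1.087×10^5 N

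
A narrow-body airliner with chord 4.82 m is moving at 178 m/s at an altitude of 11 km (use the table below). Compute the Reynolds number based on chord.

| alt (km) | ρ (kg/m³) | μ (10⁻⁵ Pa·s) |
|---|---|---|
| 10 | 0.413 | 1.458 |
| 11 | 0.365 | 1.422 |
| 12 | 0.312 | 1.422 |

Re = 2.2×10^7

At 11 km, from the table: ρ = 0.365 kg/m³, μ = 1.422×10⁻⁵ Pa·s.
Re = ρ·v·c/μ = 0.365 × 178 × 4.82 / (1.422×10⁻⁵) = 2.2×10^7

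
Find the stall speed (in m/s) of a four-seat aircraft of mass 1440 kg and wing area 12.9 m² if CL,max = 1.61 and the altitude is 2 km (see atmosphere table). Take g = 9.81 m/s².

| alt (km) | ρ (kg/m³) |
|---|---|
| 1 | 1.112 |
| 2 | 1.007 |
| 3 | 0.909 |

At 2 km, from the table: ρ = 1.007 kg/m³.
Stall occurs when L = W at CL,max. W = mg = 1440 × 9.81 = 14130 N.
V_stall = √(2W/(ρ·S·CL,max)) = √(2 × 14130 / (1.007 × 12.9 × 1.61))
V_stall = √1351 = 36.8 m/s

V_stall = 36.8 m/s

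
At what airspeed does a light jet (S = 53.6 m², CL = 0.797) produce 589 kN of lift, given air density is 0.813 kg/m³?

v = 184 m/s

L = ½ρv²S·CL ⇒ v = √(2L/(ρ·S·CL))
v = √(2 × 5.89×10^5 / (0.813 × 53.6 × 0.797)) = √33920 = 184 m/s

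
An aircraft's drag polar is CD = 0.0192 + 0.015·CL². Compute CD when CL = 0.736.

CD = 0.0273

CD = 0.0192 + 0.015 × 0.736² = 0.0192 + 0.008125 = 0.0273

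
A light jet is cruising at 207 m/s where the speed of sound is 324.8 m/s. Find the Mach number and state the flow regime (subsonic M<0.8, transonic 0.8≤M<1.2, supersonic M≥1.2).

M = v/a = 207 / 324.8 = 0.637
M = 0.637 → subsonic.

M = 0.637 (subsonic)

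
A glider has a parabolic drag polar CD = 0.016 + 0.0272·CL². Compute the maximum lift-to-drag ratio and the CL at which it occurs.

For CD = CD0 + K·CL², (L/D)max occurs at CL* = √(CD0/K) and equals 1/(2√(K·CD0)).
(L/D)max = 1/(2√(0.0272 × 0.016)) = 1/(2 × 0.02086) = 24
CL* = √(0.016/0.0272) = 0.767

(L/D)max = 24, at CL = 0.767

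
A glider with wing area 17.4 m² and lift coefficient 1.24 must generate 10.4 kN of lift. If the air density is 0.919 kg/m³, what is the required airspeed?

v = 32.4 m/s

L = ½ρv²S·CL ⇒ v = √(2L/(ρ·S·CL))
v = √(2 × 10400 / (0.919 × 17.4 × 1.24)) = √1049 = 32.4 m/s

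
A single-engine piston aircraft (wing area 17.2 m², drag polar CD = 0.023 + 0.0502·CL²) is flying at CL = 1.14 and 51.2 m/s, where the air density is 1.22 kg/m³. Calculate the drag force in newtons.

CD = 0.023 + 0.0502 × 1.14² = 0.08824
D = ½ρv²S·CD = ½ × 1.22 × 51.2² × 17.2 × 0.08824 = 2430 N

D = 2430 N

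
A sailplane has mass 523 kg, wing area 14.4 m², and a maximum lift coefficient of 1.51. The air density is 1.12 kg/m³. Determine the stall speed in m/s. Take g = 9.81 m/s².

Stall occurs when L = W at CL,max. W = mg = 523 × 9.81 = 5131 N.
From L = ½ρV²S·CL,max = W: V_stall = √(2W/(ρSCL,max)) = √(2·5131/(1.12·14.4·1.51))
V_stall = √421.4 = 20.5 m/s

V_stall = 20.5 m/s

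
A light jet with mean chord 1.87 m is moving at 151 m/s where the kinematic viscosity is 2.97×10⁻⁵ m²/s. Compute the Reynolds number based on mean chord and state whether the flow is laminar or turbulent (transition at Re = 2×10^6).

Re = v·c/ν = 151 × 1.87 / (2.97×10⁻⁵) = 9.51×10^6
Since 9.51×10^6 > 2×10^6, the flow is turbulent.

Re = 9.51×10^6 (turbulent)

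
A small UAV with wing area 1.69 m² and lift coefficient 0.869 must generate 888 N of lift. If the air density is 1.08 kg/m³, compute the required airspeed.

L = ½ρv²S·CL ⇒ v = √(2L/(ρ·S·CL))
v = √(2 × 888 / (1.08 × 1.69 × 0.869)) = √1120 = 33.5 m/s

v = 33.5 m/s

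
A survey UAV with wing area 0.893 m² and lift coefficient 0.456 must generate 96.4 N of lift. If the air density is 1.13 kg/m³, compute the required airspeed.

L = ½ρv²S·CL ⇒ v = √(2L/(ρ·S·CL))
v = √(2 × 96.4 / (1.13 × 0.893 × 0.456)) = √419 = 20.5 m/s

v = 20.5 m/s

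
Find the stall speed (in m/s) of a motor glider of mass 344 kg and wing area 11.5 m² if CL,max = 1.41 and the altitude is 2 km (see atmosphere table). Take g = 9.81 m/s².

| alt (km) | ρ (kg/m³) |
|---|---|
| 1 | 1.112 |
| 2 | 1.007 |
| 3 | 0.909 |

V_stall = 20.3 m/s

At 2 km, from the table: ρ = 1.007 kg/m³.
Weight W = mg = 344 × 9.81 = 3375 N.
From L = ½ρV²S·CL,max = W: V_stall = √(2W/(ρSCL,max)) = √(2·3375/(1.007·11.5·1.41))
V_stall = √413.3 = 20.3 m/s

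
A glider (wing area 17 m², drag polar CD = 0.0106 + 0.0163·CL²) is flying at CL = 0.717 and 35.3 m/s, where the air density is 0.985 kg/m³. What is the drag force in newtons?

D = 198 N

CD = 0.0106 + 0.0163 × 0.717² = 0.01898
D = ½ρv²S·CD = ½ × 0.985 × 35.3² × 17 × 0.01898 = 198 N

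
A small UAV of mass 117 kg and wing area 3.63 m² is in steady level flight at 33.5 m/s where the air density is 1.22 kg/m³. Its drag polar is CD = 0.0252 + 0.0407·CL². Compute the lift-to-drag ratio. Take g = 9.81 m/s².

L/D = 13.6

Level flight ⇒ L = W = m·g = 117 × 9.81 = 1147.8 N.
q = ½ρv² = ½ × 1.22 × 33.5² = 684.6 Pa.
Required CL = L/(qS) = 1147.8/(684.6·3.63) = 0.4619.
CD = 0.0252 + 0.0407 × 0.4619² = 0.03388.
L/D = CL/CD = 0.4619 / 0.03388 = 13.6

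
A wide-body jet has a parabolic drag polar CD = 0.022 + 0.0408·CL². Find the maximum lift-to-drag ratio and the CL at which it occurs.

For CD = CD0 + K·CL², (L/D)max occurs at CL* = √(CD0/K) and equals 1/(2√(K·CD0)).
(L/D)max = 1/(2√(0.0408 × 0.022)) = 1/(2 × 0.02996) = 16.7
CL* = √(0.022/0.0408) = 0.734

(L/D)max = 16.7, at CL = 0.734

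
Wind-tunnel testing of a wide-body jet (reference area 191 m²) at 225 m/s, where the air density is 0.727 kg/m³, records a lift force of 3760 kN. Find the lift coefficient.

CL = 1.07

From L = ½ρv²S·CL, rearranging gives CL = 2L/(ρv²S).
CL = 2 × 3.76×10^6 / (0.727 × 225² × 191) = 1.07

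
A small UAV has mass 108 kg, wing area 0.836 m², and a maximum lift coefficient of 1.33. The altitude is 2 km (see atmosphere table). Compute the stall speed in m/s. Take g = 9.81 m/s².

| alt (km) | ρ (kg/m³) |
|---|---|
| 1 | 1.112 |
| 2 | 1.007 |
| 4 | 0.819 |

At 2 km, from the table: ρ = 1.007 kg/m³.
At stall, lift equals weight: L = W = m·g = 108 × 9.81 = 1059 N.
From L = ½ρV²S·CL,max = W: V_stall = √(2W/(ρSCL,max)) = √(2·1059/(1.007·0.836·1.33))
V_stall = √1892 = 43.5 m/s

V_stall = 43.5 m/s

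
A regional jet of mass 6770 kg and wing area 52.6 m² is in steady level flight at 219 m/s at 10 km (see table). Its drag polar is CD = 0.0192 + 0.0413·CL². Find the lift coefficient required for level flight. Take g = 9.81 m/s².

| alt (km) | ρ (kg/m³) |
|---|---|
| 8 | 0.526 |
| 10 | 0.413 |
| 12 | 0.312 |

At 10 km, from the table: ρ = 0.413 kg/m³.
Weight W = mg = 6770 × 9.81 = 66414 N; in level flight L = W.
q = ½ρv² = ½ × 0.413 × 219² = 9904 Pa.
Required CL = L/(qS) = 66414/(9904·52.6) = 0.1275.

CL = 0.127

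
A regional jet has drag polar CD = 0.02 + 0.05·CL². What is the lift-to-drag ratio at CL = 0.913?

CD = 0.02 + 0.05 × 0.913² = 0.06168
L/D = CL/CD = 0.913 / 0.06168 = 14.8

L/D = 14.8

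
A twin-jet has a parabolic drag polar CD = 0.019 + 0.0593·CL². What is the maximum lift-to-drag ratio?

(L/D)max = 14.9

For CD = CD0 + K·CL², (L/D)max occurs at CL* = √(CD0/K) and equals 1/(2√(K·CD0)).
(L/D)max = 1/(2√(0.0593 × 0.019)) = 1/(2 × 0.03357) = 14.9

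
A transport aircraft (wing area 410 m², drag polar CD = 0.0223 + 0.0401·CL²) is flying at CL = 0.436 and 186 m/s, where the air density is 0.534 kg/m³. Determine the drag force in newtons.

CD = 0.0223 + 0.0401 × 0.436² = 0.02992
D = ½ρv²S·CD = ½ × 0.534 × 186² × 410 × 0.02992 = 1.13×10^5 N

D = 1.13×10^5 N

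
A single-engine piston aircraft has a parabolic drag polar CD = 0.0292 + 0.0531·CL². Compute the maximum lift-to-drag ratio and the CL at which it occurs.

For CD = CD0 + K·CL², (L/D)max occurs at CL* = √(CD0/K) and equals 1/(2√(K·CD0)).
(L/D)max = 1/(2√(0.0531 × 0.0292)) = 1/(2 × 0.03938) = 12.7
CL* = √(0.0292/0.0531) = 0.742

(L/D)max = 12.7, at CL = 0.742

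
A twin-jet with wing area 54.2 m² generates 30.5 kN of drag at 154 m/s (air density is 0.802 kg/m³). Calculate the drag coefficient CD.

CD = 0.0592

From D = ½ρv²S·CD, rearranging gives CD = 2D/(ρv²S).
CD = 2 × 30500 / (0.802 × 154² × 54.2) = 0.0592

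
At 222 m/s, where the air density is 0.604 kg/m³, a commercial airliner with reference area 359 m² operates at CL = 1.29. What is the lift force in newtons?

L = 6.89×10^6 N

L = ½ρv²S·CL = ½ × 0.604 × 222² × 359 × 1.29 = 6.89×10^6 N ≈ 6890 kN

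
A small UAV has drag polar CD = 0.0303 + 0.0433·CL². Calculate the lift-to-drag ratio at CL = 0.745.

L/D = 13.7

CD = 0.0303 + 0.0433 × 0.745² = 0.05433
L/D = CL/CD = 0.745 / 0.05433 = 13.7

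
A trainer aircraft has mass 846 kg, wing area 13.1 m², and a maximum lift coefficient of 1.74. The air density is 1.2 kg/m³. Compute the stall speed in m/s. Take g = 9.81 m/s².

Weight W = mg = 846 × 9.81 = 8299 N.
From L = ½ρV²S·CL,max = W: V_stall = √(2W/(ρSCL,max)) = √(2·8299/(1.2·13.1·1.74))
V_stall = √606.8 = 24.6 m/s

V_stall = 24.6 m/s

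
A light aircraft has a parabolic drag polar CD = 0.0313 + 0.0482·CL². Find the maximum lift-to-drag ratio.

(L/D)max = 12.9

For CD = CD0 + K·CL², (L/D)max occurs at CL* = √(CD0/K) and equals 1/(2√(K·CD0)).
(L/D)max = 1/(2√(0.0482 × 0.0313)) = 1/(2 × 0.03884) = 12.9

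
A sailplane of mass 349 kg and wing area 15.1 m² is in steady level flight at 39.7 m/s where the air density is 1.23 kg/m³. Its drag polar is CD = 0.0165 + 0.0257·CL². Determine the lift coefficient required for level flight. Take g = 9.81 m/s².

CL = 0.234

Level flight ⇒ L = W = m·g = 349 × 9.81 = 3423.7 N.
q = ½ρv² = ½ × 1.23 × 39.7² = 969.3 Pa.
CL = W/(q·S) = 3423.7 / (969.3 × 15.1) = 0.2339.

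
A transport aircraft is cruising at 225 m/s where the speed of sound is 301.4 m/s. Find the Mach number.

M = v/a = 225 / 301.4 = 0.747

M = 0.747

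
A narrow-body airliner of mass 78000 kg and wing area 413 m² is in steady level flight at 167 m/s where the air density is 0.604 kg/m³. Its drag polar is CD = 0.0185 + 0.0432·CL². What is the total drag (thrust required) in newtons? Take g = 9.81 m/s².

D = 71600 N

Weight W = mg = 78000 × 9.81 = 7.6518×10^5 N; in level flight L = W.
Dynamic pressure q = 0.5 × 0.604 × 167² = 8422 Pa.
CL = 2W/(ρv²S) = 2×7.6518×10^5/(0.604×167²×413) = 0.22.
CD = 0.0185 + 0.0432 × 0.22² = 0.02059.
D = q·S·CD = 8422 × 413 × 0.02059 = 71620 N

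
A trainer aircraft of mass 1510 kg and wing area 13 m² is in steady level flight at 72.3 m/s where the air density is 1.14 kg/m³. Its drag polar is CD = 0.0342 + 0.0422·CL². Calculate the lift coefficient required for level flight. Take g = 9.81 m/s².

CL = 0.382

In steady level flight, lift balances weight: W = mg = 1510 × 9.81 = 14813 N.
Dynamic pressure q = 0.5 × 1.14 × 72.3² = 2980 Pa.
Required CL = L/(qS) = 14813/(2980·13) = 0.3824.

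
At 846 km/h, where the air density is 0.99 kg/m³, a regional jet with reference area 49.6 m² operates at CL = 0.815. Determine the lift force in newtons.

Convert speed: v = 846 km/h ÷ 3.6 = 235 m/s.
Dynamic pressure q = ½ρv² = ½ × 0.99 × 235² = 27340 Pa.
L = q·S·CL = 27340 × 49.6 × 0.815 = 1.11×10^6 N ≈ 1110 kN

L = 1.11×10^6 N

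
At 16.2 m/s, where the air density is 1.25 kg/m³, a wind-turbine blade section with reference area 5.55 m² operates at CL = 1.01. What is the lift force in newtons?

L = ½ρv²S·CL = ½ × 1.25 × 16.2² × 5.55 × 1.01 = 919 N

L = 919 N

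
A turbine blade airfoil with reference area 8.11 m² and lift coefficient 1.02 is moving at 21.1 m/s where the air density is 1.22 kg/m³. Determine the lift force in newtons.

L = 2250 N

Dynamic pressure q = ½ρv² = ½ × 1.22 × 21.1² = 271.6 Pa.
L = q·S·CL = 271.6 × 8.11 × 1.02 = 2250 N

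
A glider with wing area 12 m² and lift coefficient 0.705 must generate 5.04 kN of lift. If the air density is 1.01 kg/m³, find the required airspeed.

v = 34.3 m/s

L = ½ρv²S·CL ⇒ v = √(2L/(ρ·S·CL))
v = √(2 × 5040 / (1.01 × 12 × 0.705)) = √1180 = 34.3 m/s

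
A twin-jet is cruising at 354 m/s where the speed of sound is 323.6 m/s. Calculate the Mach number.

M = 1.09

M = v/a = 354 / 323.6 = 1.09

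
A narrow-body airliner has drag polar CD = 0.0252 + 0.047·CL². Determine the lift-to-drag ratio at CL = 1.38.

L/D = 12

CD = 0.0252 + 0.047 × 1.38² = 0.1147
L/D = CL/CD = 1.38 / 0.1147 = 12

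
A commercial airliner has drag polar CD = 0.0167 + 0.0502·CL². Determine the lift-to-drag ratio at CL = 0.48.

CD = 0.0167 + 0.0502 × 0.48² = 0.02827
L/D = CL/CD = 0.48 / 0.02827 = 17

L/D = 17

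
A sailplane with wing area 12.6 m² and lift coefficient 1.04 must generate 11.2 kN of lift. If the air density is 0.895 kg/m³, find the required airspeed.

L = ½ρv²S·CL ⇒ v = √(2L/(ρ·S·CL))
v = √(2 × 11200 / (0.895 × 12.6 × 1.04)) = √1910 = 43.7 m/s

v = 43.7 m/s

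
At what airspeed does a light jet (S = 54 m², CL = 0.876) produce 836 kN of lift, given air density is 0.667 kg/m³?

L = ½ρv²S·CL ⇒ v = √(2L/(ρ·S·CL))
v = √(2 × 8.36×10^5 / (0.667 × 54 × 0.876)) = √52990 = 230 m/s

v = 230 m/s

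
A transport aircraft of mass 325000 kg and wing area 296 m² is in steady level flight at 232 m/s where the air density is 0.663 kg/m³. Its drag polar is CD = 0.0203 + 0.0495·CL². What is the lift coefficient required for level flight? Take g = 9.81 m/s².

Weight W = mg = 325000 × 9.81 = 3.1882×10^6 N; in level flight L = W.
q = ½ρv² = ½ × 0.663 × 232² = 17840 Pa.
Required CL = L/(qS) = 3.1882×10^6/(17840·296) = 0.6037.

CL = 0.604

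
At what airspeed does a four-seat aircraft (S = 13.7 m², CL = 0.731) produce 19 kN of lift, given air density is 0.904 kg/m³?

L = ½ρv²S·CL ⇒ v = √(2L/(ρ·S·CL))
v = √(2 × 19000 / (0.904 × 13.7 × 0.731)) = √4197 = 64.8 m/s

v = 64.8 m/s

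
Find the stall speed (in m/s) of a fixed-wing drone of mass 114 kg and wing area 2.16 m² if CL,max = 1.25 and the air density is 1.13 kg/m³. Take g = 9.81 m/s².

Stall occurs when L = W at CL,max. W = mg = 114 × 9.81 = 1118 N.
V_stall = √(2W/(ρ·S·CL,max)) = √(2 × 1118 / (1.13 × 2.16 × 1.25))
V_stall = √733.1 = 27.1 m/s

V_stall = 27.1 m/s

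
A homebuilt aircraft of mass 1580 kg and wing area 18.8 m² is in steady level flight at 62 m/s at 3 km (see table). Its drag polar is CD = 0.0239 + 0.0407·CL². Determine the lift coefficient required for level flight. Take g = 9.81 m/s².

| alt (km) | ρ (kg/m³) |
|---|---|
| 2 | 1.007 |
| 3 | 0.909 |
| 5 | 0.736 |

CL = 0.472

At 3 km, from the table: ρ = 0.909 kg/m³.
Level flight ⇒ L = W = m·g = 1580 × 9.81 = 15500 N.
Dynamic pressure q = 0.5 × 0.909 × 62² = 1747 Pa.
CL = W/(q·S) = 15500 / (1747 × 18.8) = 0.4719.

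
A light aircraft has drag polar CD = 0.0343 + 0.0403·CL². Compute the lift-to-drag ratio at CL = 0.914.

L/D = 13.4

CD = 0.0343 + 0.0403 × 0.914² = 0.06797
L/D = CL/CD = 0.914 / 0.06797 = 13.4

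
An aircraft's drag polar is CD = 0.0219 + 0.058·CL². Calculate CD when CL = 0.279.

CD = 0.0264

CD = 0.0219 + 0.058 × 0.279² = 0.0219 + 0.004515 = 0.0264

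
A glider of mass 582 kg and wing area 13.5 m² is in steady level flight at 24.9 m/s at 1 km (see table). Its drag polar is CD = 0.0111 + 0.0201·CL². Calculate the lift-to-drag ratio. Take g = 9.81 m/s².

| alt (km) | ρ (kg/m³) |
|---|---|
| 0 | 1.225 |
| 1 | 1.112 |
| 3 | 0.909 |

At 1 km, from the table: ρ = 1.112 kg/m³.
Weight W = mg = 582 × 9.81 = 5709.4 N; in level flight L = W.
q = ½ρv² = ½ × 1.112 × 24.9² = 344.7 Pa.
CL = 2W/(ρv²S) = 2×5709.4/(1.112×24.9²×13.5) = 1.227.
CD = 0.0111 + 0.0201 × 1.227² = 0.04135.
L/D = CL/CD = 1.227 / 0.04135 = 29.7

L/D = 29.7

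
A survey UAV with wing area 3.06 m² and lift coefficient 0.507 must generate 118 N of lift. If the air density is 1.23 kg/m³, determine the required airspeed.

v = 11.1 m/s

L = ½ρv²S·CL ⇒ v = √(2L/(ρ·S·CL))
v = √(2 × 118 / (1.23 × 3.06 × 0.507)) = √123.7 = 11.1 m/s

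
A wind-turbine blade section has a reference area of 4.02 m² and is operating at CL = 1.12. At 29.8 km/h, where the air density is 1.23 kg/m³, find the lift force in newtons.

L = 190 N

Convert speed: v = 29.8 km/h ÷ 3.6 = 8.278 m/s.
Dynamic pressure q = ½ρv² = ½ × 1.23 × 8.278² = 42.14 Pa.
L = q·S·CL = 42.14 × 4.02 × 1.12 = 190 N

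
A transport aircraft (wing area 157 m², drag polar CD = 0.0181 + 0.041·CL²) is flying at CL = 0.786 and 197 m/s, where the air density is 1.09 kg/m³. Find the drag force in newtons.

CD = 0.0181 + 0.041 × 0.786² = 0.04343
D = ½ρv²S·CD = ½ × 1.09 × 197² × 157 × 0.04343 = 1.44×10^5 N

D = 1.44×10^5 N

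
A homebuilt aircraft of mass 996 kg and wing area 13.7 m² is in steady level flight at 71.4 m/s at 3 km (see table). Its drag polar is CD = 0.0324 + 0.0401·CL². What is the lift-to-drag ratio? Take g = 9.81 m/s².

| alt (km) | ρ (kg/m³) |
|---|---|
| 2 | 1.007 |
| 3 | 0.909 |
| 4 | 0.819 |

L/D = 8.5

At 3 km, from the table: ρ = 0.909 kg/m³.
Weight W = mg = 996 × 9.81 = 9770.8 N; in level flight L = W.
Dynamic pressure q = 0.5 × 0.909 × 71.4² = 2317 Pa.
CL = 2W/(ρv²S) = 2×9770.8/(0.909×71.4²×13.7) = 0.3078.
CD = 0.0324 + 0.0401 × 0.3078² = 0.0362.
L/D = CL/CD = 0.3078 / 0.0362 = 8.5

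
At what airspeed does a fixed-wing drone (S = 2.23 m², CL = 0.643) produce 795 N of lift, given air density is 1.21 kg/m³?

L = ½ρv²S·CL ⇒ v = √(2L/(ρ·S·CL))
v = √(2 × 795 / (1.21 × 2.23 × 0.643)) = √916.4 = 30.3 m/s

v = 30.3 m/s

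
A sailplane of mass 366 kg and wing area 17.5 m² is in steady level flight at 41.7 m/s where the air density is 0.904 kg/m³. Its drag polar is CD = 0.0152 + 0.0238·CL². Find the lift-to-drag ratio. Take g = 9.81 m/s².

L/D = 15.5

Level flight ⇒ L = W = m·g = 366 × 9.81 = 3590.5 N.
q = ½ρv² = ½ × 0.904 × 41.7² = 786 Pa.
CL = 2W/(ρv²S) = 2×3590.5/(0.904×41.7²×17.5) = 0.261.
CD = 0.0152 + 0.0238 × 0.261² = 0.01682.
L/D = CL/CD = 0.261 / 0.01682 = 15.5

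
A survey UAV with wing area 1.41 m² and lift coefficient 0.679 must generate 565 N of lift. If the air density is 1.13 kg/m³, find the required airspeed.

v = 32.3 m/s

L = ½ρv²S·CL ⇒ v = √(2L/(ρ·S·CL))
v = √(2 × 565 / (1.13 × 1.41 × 0.679)) = √1045 = 32.3 m/s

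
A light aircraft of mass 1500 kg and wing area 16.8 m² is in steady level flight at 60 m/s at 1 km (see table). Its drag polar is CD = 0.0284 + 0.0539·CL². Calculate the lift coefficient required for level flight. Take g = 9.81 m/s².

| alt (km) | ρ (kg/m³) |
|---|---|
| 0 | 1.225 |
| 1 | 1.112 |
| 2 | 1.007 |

At 1 km, from the table: ρ = 1.112 kg/m³.
Weight W = mg = 1500 × 9.81 = 14715 N; in level flight L = W.
Dynamic pressure q = 0.5 × 1.112 × 60² = 2002 Pa.
CL = 2W/(ρv²S) = 2×14715/(1.112×60²×16.8) = 0.4376.

CL = 0.438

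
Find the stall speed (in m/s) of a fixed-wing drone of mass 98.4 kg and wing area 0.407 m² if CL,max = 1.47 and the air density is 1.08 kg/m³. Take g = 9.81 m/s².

V_stall = 54.7 m/s

Weight W = mg = 98.4 × 9.81 = 965.3 N.
From L = ½ρV²S·CL,max = W: V_stall = √(2W/(ρSCL,max)) = √(2·965.3/(1.08·0.407·1.47))
V_stall = √2988 = 54.7 m/s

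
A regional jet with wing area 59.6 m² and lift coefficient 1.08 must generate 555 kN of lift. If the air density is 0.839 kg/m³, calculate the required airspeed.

L = ½ρv²S·CL ⇒ v = √(2L/(ρ·S·CL))
v = √(2 × 5.55×10^5 / (0.839 × 59.6 × 1.08)) = √20550 = 143 m/s

v = 143 m/s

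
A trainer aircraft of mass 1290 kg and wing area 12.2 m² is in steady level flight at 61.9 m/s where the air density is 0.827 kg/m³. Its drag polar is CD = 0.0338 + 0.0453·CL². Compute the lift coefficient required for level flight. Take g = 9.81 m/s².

In steady level flight, lift balances weight: W = mg = 1290 × 9.81 = 12655 N.
q = ½ρv² = ½ × 0.827 × 61.9² = 1584 Pa.
Required CL = L/(qS) = 12655/(1584·12.2) = 0.6547.

CL = 0.655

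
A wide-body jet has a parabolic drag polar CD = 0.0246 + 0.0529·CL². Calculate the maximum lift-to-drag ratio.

For CD = CD0 + K·CL², (L/D)max occurs at CL* = √(CD0/K) and equals 1/(2√(K·CD0)).
(L/D)max = 1/(2√(0.0529 × 0.0246)) = 1/(2 × 0.03607) = 13.9

(L/D)max = 13.9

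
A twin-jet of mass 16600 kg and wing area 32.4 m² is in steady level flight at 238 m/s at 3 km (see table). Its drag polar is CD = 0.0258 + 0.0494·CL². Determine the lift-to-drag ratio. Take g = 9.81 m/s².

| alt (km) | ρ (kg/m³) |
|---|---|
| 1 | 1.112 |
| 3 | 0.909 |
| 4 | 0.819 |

At 3 km, from the table: ρ = 0.909 kg/m³.
Weight W = mg = 16600 × 9.81 = 1.6285×10^5 N; in level flight L = W.
q = ½ρv² = ½ × 0.909 × 238² = 25740 Pa.
CL = W/(q·S) = 1.6285×10^5 / (25740 × 32.4) = 0.1952.
CD = 0.0258 + 0.0494 × 0.1952² = 0.02768.
L/D = CL/CD = 0.1952 / 0.02768 = 7.05

L/D = 7.05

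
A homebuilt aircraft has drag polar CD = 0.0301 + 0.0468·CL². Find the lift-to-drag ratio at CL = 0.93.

CD = 0.0301 + 0.0468 × 0.93² = 0.07058
L/D = CL/CD = 0.93 / 0.07058 = 13.2

L/D = 13.2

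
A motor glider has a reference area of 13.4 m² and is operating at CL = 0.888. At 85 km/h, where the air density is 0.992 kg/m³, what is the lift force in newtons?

Convert speed: v = 85 km/h ÷ 3.6 = 23.61 m/s.
Dynamic pressure q = ½ρv² = ½ × 0.992 × 23.61² = 276.5 Pa.
L = q·S·CL = 276.5 × 13.4 × 0.888 = 3290 N

L = 3290 N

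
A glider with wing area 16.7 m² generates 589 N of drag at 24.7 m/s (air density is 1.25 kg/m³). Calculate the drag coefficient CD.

From D = ½ρv²S·CD, rearranging gives CD = 2D/(ρv²S).
CD = 2 × 589 / (1.25 × 24.7² × 16.7) = 0.0925

CD = 0.0925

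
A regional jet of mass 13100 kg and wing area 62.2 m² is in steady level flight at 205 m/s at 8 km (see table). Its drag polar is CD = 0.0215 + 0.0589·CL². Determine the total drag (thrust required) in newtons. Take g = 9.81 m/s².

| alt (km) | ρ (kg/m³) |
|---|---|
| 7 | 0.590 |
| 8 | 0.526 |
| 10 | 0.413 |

At 8 km, from the table: ρ = 0.526 kg/m³.
Weight W = mg = 13100 × 9.81 = 1.2851×10^5 N; in level flight L = W.
Dynamic pressure q = 0.5 × 0.526 × 205² = 11050 Pa.
Required CL = L/(qS) = 1.2851×10^5/(11050·62.2) = 0.1869.
CD = 0.0215 + 0.0589 × 0.1869² = 0.02356.
D = q·S·CD = 11050 × 62.2 × 0.02356 = 16200 N

D = 16200 N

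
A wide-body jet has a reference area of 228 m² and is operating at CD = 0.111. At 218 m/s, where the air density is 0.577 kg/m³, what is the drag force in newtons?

D = ½ρv²S·CD = ½ × 0.577 × 218² × 228 × 0.111 = 3.47×10^5 N ≈ 347 kN

D = 3.47×10^5 N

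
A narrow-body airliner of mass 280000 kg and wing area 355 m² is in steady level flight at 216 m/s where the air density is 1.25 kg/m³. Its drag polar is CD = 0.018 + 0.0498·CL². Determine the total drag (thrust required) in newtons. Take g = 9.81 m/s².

Level flight ⇒ L = W = m·g = 280000 × 9.81 = 2.7468×10^6 N.
q = ½ρv² = ½ × 1.25 × 216² = 29160 Pa.
Required CL = L/(qS) = 2.7468×10^6/(29160·355) = 0.2653.
CD = 0.018 + 0.0498 × 0.2653² = 0.02151.
D = q·S·CD = 29160 × 355 × 0.02151 = 2.226×10^5 N

D = 2.23×10^5 N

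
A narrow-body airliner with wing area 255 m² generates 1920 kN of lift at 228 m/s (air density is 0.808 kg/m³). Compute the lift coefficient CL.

CL = 0.359

From L = ½ρv²S·CL, rearranging gives CL = 2L/(ρv²S).
CL = 2 × 1.92×10^6 / (0.808 × 228² × 255) = 0.359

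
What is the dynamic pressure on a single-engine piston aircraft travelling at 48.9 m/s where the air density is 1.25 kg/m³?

q = ½ρv² = ½ × 1.25 × 48.9² = 1490 Pa

q = 1490 Pa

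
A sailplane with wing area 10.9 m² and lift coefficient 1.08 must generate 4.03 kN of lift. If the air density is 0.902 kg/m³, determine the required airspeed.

L = ½ρv²S·CL ⇒ v = √(2L/(ρ·S·CL))
v = √(2 × 4030 / (0.902 × 10.9 × 1.08)) = √759.1 = 27.6 m/s

v = 27.6 m/s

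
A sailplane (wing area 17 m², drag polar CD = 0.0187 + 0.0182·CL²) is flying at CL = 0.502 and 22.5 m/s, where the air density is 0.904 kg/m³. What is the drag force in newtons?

CD = 0.0187 + 0.0182 × 0.502² = 0.02329
D = ½ρv²S·CD = ½ × 0.904 × 22.5² × 17 × 0.02329 = 90.6 N

D = 90.6 N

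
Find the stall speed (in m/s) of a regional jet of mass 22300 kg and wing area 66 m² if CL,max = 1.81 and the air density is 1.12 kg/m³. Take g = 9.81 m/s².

At stall, lift equals weight: L = W = m·g = 22300 × 9.81 = 2.188×10^5 N.
V_stall = √(2W/(ρ·S·CL,max)) = √(2 × 2.188×10^5 / (1.12 × 66 × 1.81))
V_stall = √3270 = 57.2 m/s

V_stall = 57.2 m/s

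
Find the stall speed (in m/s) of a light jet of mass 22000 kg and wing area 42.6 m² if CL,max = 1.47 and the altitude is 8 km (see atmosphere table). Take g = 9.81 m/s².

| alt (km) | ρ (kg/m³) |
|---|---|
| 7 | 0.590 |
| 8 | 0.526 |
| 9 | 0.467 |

At 8 km, from the table: ρ = 0.526 kg/m³.
Stall occurs when L = W at CL,max. W = mg = 22000 × 9.81 = 2.158×10^5 N.
From L = ½ρV²S·CL,max = W: V_stall = √(2W/(ρSCL,max)) = √(2·2.158×10^5/(0.526·42.6·1.47))
V_stall = √13100 = 114 m/s

V_stall = 114 m/s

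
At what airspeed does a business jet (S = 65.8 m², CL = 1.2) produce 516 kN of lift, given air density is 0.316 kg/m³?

L = ½ρv²S·CL ⇒ v = √(2L/(ρ·S·CL))
v = √(2 × 5.16×10^5 / (0.316 × 65.8 × 1.2)) = √41360 = 203 m/s

v = 203 m/s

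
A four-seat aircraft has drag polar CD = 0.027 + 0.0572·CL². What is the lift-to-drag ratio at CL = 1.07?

L/D = 11.6

CD = 0.027 + 0.0572 × 1.07² = 0.09249
L/D = CL/CD = 1.07 / 0.09249 = 11.6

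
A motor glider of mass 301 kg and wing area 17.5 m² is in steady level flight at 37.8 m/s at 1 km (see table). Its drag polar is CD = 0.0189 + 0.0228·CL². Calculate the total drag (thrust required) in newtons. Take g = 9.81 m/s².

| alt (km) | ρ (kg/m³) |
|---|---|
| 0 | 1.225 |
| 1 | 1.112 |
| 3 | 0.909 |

D = 277 N

At 1 km, from the table: ρ = 1.112 kg/m³.
In steady level flight, lift balances weight: W = mg = 301 × 9.81 = 2952.8 N.
Dynamic pressure q = 0.5 × 1.112 × 37.8² = 794.4 Pa.
CL = W/(q·S) = 2952.8 / (794.4 × 17.5) = 0.2124.
CD = 0.0189 + 0.0228 × 0.2124² = 0.01993.
D = q·S·CD = 794.4 × 17.5 × 0.01993 = 277.1 N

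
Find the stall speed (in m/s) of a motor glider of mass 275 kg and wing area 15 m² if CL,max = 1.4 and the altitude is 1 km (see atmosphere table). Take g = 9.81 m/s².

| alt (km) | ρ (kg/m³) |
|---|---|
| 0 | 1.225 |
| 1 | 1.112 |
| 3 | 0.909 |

V_stall = 15.2 m/s

At 1 km, from the table: ρ = 1.112 kg/m³.
At stall, lift equals weight: L = W = m·g = 275 × 9.81 = 2698 N.
V_stall = √(2W/(ρ·S·CL,max)) = √(2 × 2698 / (1.112 × 15 × 1.4))
V_stall = √231.1 = 15.2 m/s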